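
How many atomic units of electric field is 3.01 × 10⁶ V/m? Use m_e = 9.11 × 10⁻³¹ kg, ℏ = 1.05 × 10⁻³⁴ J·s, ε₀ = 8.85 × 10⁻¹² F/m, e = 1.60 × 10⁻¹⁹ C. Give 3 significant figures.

5.78 × 10⁻⁶

atomic unit of electric field: E_au = E_h/(e a₀) = m_e²e⁵/((4πε₀)³ℏ⁴) = 5.20 × 10¹¹ V/m.
3.01 × 10⁶ / 5.20 × 10¹¹ = 5.78 × 10⁻⁶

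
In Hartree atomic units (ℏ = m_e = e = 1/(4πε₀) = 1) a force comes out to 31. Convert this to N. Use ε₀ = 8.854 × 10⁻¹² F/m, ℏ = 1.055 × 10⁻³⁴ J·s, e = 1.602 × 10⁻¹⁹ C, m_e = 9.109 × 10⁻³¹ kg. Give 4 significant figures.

2.548 × 10⁻⁶ N

One atomic unit of force: F_au = E_h/a₀ = m_e²e⁶/((4πε₀)³ℏ⁴) = 8.220 × 10⁻⁸ N.
31 × 8.220 × 10⁻⁸ N = 2.548 × 10⁻⁶ N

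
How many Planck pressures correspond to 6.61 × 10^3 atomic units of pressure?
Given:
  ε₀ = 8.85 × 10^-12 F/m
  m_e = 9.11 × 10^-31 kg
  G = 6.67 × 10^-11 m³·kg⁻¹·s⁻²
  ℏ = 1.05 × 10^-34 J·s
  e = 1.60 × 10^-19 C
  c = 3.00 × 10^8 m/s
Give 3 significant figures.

atomic unit of pressure: P_au = E_h/a₀³ = m_e⁴e¹⁰/((4πε₀)⁵ℏ⁸) = 3.01 × 10^13 Pa
Planck pressure: p_P = c⁷/(ℏG²) = 4.68 × 10^113 Pa
6.61 × 10^3 × 3.01 × 10^13 / 4.68 × 10^113 = 4.25 × 10^-97

4.25 × 10^-97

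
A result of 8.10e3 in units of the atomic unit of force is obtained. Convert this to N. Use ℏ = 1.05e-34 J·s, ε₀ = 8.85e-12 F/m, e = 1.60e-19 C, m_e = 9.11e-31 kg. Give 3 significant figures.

6.75e-4 N

One atomic unit of force: F_au = E_h/a₀ = m_e²e⁶/((4πε₀)³ℏ⁴) = 8.33e-8 N.
8.10e3 × 8.33e-8 N = 6.75e-4 N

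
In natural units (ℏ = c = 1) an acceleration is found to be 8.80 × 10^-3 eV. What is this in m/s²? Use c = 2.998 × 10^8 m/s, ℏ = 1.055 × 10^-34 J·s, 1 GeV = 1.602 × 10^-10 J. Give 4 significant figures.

4.006 × 10^21 m/s²

Acceleration is [L]/[T]² = c·[E]/ℏ.
1 GeV → c/ℏ × (1 GeV in J) = 4.552 × 10^32 m/s².
Convert the energy scale: 8.80 × 10^-3 eV = 8.80 × 10^-12 GeV.
Result: 8.80 × 10^-12 × 4.552 × 10^32 = 4.006 × 10^21 m/s².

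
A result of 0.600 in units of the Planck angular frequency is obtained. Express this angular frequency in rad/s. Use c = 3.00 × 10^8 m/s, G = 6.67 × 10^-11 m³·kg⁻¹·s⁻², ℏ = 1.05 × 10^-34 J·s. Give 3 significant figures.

1.12 × 10^43 rad/s

One Planck angular frequency: ω_P = √(c⁵/(ℏG)) = 1.86 × 10^43 rad/s.
0.600 × 1.86 × 10^43 rad/s = 1.12 × 10^43 rad/s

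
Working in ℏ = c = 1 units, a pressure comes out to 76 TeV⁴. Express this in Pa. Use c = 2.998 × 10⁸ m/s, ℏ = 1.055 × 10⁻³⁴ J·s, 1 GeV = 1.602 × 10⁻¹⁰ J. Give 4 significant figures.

Pressure is [E]/[L]³ = [E]⁴/(ℏc)³.
1 GeV⁴ → 1/(ℏc)³ × (1 GeV in J)⁴ = 2.082 × 10³⁷ Pa.
Convert the energy scale: 76 TeV⁴ = 7.60 × 10¹³ GeV⁴.
Result: 7.60 × 10¹³ × 2.082 × 10³⁷ = 1.582 × 10⁵¹ Pa.

1.582 × 10⁵¹ Pa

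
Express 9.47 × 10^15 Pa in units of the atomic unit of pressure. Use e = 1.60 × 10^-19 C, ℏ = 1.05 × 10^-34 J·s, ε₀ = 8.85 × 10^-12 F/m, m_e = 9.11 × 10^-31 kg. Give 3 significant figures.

atomic unit of pressure: P_au = E_h/a₀³ = m_e⁴e¹⁰/((4πε₀)⁵ℏ⁸) = 3.01 × 10^13 Pa.
9.47 × 10^15 / 3.01 × 10^13 = 314

314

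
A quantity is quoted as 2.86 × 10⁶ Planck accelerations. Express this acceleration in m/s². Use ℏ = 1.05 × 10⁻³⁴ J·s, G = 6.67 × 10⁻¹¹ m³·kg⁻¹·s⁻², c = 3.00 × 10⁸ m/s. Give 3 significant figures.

1.60 × 10⁵⁸ m/s²

One Planck acceleration: a_P = √(c⁷/(ℏG)) = 5.59 × 10⁵¹ m/s².
2.86 × 10⁶ × 5.59 × 10⁵¹ m/s² = 1.60 × 10⁵⁸ m/s²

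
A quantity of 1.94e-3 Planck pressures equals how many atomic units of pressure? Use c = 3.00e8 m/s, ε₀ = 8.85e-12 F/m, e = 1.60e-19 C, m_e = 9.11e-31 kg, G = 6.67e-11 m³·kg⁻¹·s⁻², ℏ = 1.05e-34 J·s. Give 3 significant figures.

3.01e97

Planck pressure: p_P = c⁷/(ℏG²) = 4.68e113 Pa
atomic unit of pressure: P_au = E_h/a₀³ = m_e⁴e¹⁰/((4πε₀)⁵ℏ⁸) = 3.01e13 Pa
1.94e-3 × 4.68e113 / 3.01e13 = 3.01e97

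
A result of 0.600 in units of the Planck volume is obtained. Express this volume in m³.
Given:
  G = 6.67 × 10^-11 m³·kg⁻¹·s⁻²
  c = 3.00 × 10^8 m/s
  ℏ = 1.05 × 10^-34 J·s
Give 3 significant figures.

2.51 × 10^-105 m³

One Planck volume: V_P = (ℏG/c³)^(3/2) = 4.18 × 10^-105 m³.
0.600 × 4.18 × 10^-105 m³ = 2.51 × 10^-105 m³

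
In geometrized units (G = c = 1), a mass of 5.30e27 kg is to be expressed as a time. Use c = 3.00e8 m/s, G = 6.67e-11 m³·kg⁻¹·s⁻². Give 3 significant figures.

Mass → time via G/c³.
5.30e27 kg × (G/c³) = 1.31e-8 s

1.31e-8 s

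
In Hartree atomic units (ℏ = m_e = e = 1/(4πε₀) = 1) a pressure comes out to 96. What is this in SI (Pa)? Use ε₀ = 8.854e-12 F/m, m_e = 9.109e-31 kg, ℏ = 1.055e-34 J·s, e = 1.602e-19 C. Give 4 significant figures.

One atomic unit of pressure: P_au = E_h/a₀³ = m_e⁴e¹⁰/((4πε₀)⁵ℏ⁸) = 2.929e13 Pa.
96 × 2.929e13 Pa = 2.812e15 Pa

2.812e15 Pa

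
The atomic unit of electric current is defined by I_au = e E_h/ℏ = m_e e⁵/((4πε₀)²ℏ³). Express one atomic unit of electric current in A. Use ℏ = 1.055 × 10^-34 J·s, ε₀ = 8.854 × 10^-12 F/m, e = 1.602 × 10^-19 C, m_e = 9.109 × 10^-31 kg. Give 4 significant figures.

6.612 × 10^-3 A

I_au = e E_h/ℏ = m_e e⁵/((4πε₀)²ℏ³)
E_h = 4.354 × 10^-18 J
e·E_h/ℏ = 6.612 × 10^-3 A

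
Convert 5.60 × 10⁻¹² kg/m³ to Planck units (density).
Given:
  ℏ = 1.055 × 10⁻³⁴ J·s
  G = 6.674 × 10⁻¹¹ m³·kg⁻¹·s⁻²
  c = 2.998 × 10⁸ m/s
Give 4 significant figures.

Planck density: ρ_P = c⁵/(ℏG²) = 5.154 × 10⁹⁶ kg/m³.
5.60 × 10⁻¹² / 5.154 × 10⁹⁶ = 1.087 × 10⁻¹⁰⁸

1.087 × 10⁻¹⁰⁸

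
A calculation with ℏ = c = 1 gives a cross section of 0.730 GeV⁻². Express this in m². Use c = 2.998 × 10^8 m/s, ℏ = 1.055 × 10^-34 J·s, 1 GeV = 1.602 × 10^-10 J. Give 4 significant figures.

2.846 × 10^-32 m²

Area is [L]² = [E]⁻²·(ℏc)²; restore (ℏc)².
1 GeV⁻² → (ℏc)² × (1 GeV in J)⁻² = 3.898 × 10^-32 m².
Result: 0.730 × 3.898 × 10^-32 = 2.846 × 10^-32 m².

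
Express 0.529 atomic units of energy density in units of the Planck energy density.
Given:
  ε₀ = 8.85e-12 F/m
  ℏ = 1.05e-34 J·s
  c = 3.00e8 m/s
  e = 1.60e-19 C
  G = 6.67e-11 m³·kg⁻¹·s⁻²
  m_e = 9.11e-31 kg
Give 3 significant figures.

3.40e-101

atomic unit of energy density: u_au = E_h/a₀³ = m_e⁴e¹⁰/((4πε₀)⁵ℏ⁸) = 3.01e13 J/m³
Planck energy density: u_P = c⁷/(ℏG²) = 4.68e113 J/m³
0.529 × 3.01e13 / 4.68e113 = 3.40e-101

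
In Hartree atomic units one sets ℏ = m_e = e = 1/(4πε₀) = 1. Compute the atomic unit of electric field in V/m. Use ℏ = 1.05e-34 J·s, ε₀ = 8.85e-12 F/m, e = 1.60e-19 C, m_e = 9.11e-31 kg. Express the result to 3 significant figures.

5.20e11 V/m

E_au = E_h/(e a₀) = m_e²e⁵/((4πε₀)³ℏ⁴)
E_h = 4.38e-18 J
a₀ = 5.26e-11 m
E_h/(e·a₀) = 5.20e11 V/m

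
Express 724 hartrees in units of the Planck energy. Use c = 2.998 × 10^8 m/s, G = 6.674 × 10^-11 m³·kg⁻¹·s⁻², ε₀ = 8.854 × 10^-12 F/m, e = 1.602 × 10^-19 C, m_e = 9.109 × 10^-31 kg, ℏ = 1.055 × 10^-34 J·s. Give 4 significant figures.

1.611 × 10^-24

hartree: E_h = m_e e⁴/(4πε₀ℏ)² = 4.354 × 10^-18 J
Planck energy: E_P = √(ℏc⁵/G) = 1.957 × 10^9 J
724 × 4.354 × 10^-18 / 1.957 × 10^9 = 1.611 × 10^-24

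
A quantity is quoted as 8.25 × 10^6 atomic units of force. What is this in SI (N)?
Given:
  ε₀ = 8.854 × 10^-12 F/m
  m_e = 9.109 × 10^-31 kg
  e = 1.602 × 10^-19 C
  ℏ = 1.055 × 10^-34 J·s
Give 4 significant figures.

One atomic unit of force: F_au = E_h/a₀ = m_e²e⁶/((4πε₀)³ℏ⁴) = 8.220 × 10^-8 N.
8.25 × 10^6 × 8.220 × 10^-8 N = 0.6781 N

0.6781 N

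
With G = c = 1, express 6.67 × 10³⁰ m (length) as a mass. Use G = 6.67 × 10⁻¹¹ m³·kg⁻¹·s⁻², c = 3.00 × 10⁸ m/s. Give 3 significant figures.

9.00 × 10⁵⁷ kg

Length → mass via c²/G.
6.67 × 10³⁰ m × (c²/G) = 9.00 × 10⁵⁷ kg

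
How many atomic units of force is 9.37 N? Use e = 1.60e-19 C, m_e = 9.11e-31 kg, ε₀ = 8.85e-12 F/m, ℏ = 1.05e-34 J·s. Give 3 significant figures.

atomic unit of force: F_au = E_h/a₀ = m_e²e⁶/((4πε₀)³ℏ⁴) = 8.33e-8 N.
9.37 / 8.33e-8 = 1.13e8

1.13e8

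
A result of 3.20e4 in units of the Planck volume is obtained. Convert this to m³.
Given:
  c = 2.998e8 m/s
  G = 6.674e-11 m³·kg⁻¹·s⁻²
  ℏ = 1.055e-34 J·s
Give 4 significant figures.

One Planck volume: V_P = (ℏG/c³)^(3/2) = 4.224e-105 m³.
3.20e4 × 4.224e-105 m³ = 1.352e-100 m³

1.352e-100 m³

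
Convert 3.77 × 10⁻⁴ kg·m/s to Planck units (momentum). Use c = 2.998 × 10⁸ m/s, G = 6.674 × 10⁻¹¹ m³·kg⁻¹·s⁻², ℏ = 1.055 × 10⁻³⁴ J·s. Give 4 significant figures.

Planck momentum: p_P = √(ℏc³/G) = 6.527 kg·m/s.
3.77 × 10⁻⁴ / 6.527 = 5.776 × 10⁻⁵

5.776 × 10⁻⁵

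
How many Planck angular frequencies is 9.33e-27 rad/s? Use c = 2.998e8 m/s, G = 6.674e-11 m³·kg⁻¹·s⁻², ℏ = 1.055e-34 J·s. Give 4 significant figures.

5.031e-70

Planck angular frequency: ω_P = √(c⁵/(ℏG)) = 1.855e43 rad/s.
9.33e-27 / 1.855e43 = 5.031e-70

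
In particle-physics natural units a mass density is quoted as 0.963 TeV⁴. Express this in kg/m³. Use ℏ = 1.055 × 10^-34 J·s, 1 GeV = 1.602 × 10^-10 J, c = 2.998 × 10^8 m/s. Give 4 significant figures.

Mass density is [E]/(c²[L]³) = [E]⁴/(ℏ³c⁵).
1 GeV⁴ → 1/(ℏ³c⁵) × (1 GeV in J)⁴ = 2.316 × 10^20 kg/m³.
Convert the energy scale: 0.963 TeV⁴ = 9.63 × 10^11 GeV⁴.
Result: 9.63 × 10^11 × 2.316 × 10^20 = 2.230 × 10^32 kg/m³.

2.230 × 10^32 kg/m³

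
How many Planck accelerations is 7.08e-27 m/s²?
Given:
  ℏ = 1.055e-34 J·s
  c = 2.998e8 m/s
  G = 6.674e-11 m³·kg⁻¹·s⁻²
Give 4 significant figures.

Planck acceleration: a_P = √(c⁷/(ℏG)) = 5.560e51 m/s².
7.08e-27 / 5.560e51 = 1.273e-78

1.273e-78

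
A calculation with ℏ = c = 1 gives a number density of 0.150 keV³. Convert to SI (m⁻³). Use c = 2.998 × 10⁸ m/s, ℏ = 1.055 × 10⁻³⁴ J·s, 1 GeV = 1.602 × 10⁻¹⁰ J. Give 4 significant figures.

Number density is [L]⁻³ = [E]³/(ℏc)³.
1 GeV³ → 1/(ℏc)³ × (1 GeV in J)³ = 1.299 × 10⁴⁷ m⁻³.
Convert the energy scale: 0.150 keV³ = 1.50 × 10⁻¹⁹ GeV³.
Result: 1.50 × 10⁻¹⁹ × 1.299 × 10⁴⁷ = 1.949 × 10²⁸ m⁻³.

1.949 × 10²⁸ m⁻³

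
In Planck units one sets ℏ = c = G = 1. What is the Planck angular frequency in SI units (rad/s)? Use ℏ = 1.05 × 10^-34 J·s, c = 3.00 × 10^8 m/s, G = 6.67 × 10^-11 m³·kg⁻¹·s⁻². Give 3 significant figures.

ω_P = √(c⁵/(ℏG))
  = √(3.47 × 10^86)
  = 1.86 × 10^43 rad/s

1.86 × 10^43 rad/s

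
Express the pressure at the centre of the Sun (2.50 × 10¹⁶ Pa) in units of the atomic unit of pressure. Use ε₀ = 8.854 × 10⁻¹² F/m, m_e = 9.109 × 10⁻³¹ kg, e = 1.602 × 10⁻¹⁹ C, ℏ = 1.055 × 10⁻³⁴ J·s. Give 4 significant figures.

atomic unit of pressure: P_au = E_h/a₀³ = m_e⁴e¹⁰/((4πε₀)⁵ℏ⁸) = 2.929 × 10¹³ Pa.
2.50 × 10¹⁶ / 2.929 × 10¹³ = 853.5

853.5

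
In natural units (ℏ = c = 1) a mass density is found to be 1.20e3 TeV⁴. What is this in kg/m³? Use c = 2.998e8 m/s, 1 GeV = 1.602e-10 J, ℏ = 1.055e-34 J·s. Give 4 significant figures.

2.779e35 kg/m³

Mass density is [E]/(c²[L]³) = [E]⁴/(ℏ³c⁵).
1 GeV⁴ → 1/(ℏ³c⁵) × (1 GeV in J)⁴ = 2.316e20 kg/m³.
Convert the energy scale: 1.20e3 TeV⁴ = 1.20e15 GeV⁴.
Result: 1.20e15 × 2.316e20 = 2.779e35 kg/m³.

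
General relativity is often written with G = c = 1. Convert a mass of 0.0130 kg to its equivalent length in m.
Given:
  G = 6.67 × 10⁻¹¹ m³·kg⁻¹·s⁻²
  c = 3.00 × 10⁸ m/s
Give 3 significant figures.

9.63 × 10⁻³⁰ m

In G = c = 1 units mass has dimensions of length; the conversion factor is G/c².
0.0130 kg × (G/c²) = 9.63 × 10⁻³⁰ m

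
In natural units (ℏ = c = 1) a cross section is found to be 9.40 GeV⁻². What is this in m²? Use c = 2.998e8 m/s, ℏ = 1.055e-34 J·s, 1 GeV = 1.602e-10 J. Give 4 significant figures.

3.664e-31 m²

Area is [L]² = [E]⁻²·(ℏc)²; restore (ℏc)².
1 GeV⁻² → (ℏc)² × (1 GeV in J)⁻² = 3.898e-32 m².
Result: 9.40 × 3.898e-32 = 3.664e-31 m².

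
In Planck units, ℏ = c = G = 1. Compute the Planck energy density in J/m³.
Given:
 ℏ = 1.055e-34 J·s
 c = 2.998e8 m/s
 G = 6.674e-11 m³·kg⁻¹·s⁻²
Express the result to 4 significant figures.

Dimensional analysis gives u_P = c⁷/(ℏG²).
  = 2.177e59 / 4.699e-55
  = 4.632e113 J/m³

4.632e113 J/m³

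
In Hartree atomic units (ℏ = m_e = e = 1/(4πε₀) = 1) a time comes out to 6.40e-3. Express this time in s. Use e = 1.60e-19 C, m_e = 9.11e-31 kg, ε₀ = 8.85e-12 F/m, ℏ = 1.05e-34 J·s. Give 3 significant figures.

One atomic unit of time: τ_au = (4πε₀)²ℏ³/(m_e e⁴) = 2.40e-17 s.
6.40e-3 × 2.40e-17 s = 1.53e-19 s

1.53e-19 s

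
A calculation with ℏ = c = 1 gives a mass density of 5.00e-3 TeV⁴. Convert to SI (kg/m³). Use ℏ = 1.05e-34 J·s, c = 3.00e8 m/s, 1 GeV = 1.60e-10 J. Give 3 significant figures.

Mass density is [E]/(c²[L]³) = [E]⁴/(ℏ³c⁵).
1 GeV⁴ → 1/(ℏ³c⁵) × (1 GeV in J)⁴ = 2.33e20 kg/m³.
Convert the energy scale: 5.00e-3 TeV⁴ = 5.00e9 GeV⁴.
Result: 5.00e9 × 2.33e20 = 1.16e30 kg/m³.

1.16e30 kg/m³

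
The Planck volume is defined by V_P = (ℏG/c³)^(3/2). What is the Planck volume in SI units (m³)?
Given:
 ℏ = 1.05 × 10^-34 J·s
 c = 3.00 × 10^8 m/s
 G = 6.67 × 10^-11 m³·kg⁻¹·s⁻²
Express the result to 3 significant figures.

V_P = (ℏG/c³)^(3/2)
  = √(1.75 × 10^-209)
  = 4.18 × 10^-105 m³

4.18 × 10^-105 m³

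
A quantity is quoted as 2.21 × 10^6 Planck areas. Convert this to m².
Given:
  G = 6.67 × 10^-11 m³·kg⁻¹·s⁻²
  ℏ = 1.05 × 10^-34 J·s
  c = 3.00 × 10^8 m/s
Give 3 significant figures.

One Planck area: A_P = ℏG/c³ = 2.59 × 10^-70 m².
2.21 × 10^6 × 2.59 × 10^-70 m² = 5.73 × 10^-64 m²

5.73 × 10^-64 m²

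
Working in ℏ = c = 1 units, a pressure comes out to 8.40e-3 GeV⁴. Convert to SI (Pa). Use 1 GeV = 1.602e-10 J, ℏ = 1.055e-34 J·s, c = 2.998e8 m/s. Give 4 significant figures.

Pressure is [E]/[L]³ = [E]⁴/(ℏc)³.
1 GeV⁴ → 1/(ℏc)³ × (1 GeV in J)⁴ = 2.082e37 Pa.
Result: 8.40e-3 × 2.082e37 = 1.749e35 Pa.

1.749e35 Pa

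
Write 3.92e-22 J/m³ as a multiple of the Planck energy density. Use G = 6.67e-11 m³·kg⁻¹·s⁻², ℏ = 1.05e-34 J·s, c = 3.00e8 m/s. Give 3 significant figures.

8.37e-136

Planck energy density: u_P = c⁷/(ℏG²) = 4.68e113 J/m³.
3.92e-22 / 4.68e113 = 8.37e-136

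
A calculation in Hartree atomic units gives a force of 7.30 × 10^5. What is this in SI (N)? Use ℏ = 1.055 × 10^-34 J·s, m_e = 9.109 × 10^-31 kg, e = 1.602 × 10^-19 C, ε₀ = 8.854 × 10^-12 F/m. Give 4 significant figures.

0.06000 N

One atomic unit of force: F_au = E_h/a₀ = m_e²e⁶/((4πε₀)³ℏ⁴) = 8.220 × 10^-8 N.
7.30 × 10^5 × 8.220 × 10^-8 N = 0.06000 N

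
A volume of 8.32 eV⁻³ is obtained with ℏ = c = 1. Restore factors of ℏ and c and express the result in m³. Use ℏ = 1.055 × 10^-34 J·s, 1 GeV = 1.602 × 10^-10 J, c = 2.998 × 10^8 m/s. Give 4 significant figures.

Volume is [L]³ = [E]⁻³·(ℏc)³.
1 GeV⁻³ → (ℏc)³ × (1 GeV in J)⁻³ = 7.696 × 10^-48 m³.
Convert the energy scale: 8.32 eV⁻³ = 8.32 × 10^27 GeV⁻³.
Result: 8.32 × 10^27 × 7.696 × 10^-48 = 6.403 × 10^-20 m³.

6.403 × 10^-20 m³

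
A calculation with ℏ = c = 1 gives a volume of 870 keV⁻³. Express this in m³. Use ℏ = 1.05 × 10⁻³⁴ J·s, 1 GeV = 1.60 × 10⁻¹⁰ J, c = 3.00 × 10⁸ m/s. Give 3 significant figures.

6.64 × 10⁻²⁷ m³

Volume is [L]³ = [E]⁻³·(ℏc)³.
1 GeV⁻³ → (ℏc)³ × (1 GeV in J)⁻³ = 7.63 × 10⁻⁴⁸ m³.
Convert the energy scale: 870 keV⁻³ = 8.70 × 10²⁰ GeV⁻³.
Result: 8.70 × 10²⁰ × 7.63 × 10⁻⁴⁸ = 6.64 × 10⁻²⁷ m³.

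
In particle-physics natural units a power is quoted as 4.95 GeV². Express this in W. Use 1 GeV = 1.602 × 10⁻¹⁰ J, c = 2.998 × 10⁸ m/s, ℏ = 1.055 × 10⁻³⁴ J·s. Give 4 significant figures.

1.204 × 10¹⁵ W

Power is [E]/[T] = [E]²/ℏ.
1 GeV² → 1/ℏ × (1 GeV in J)² = 2.433 × 10¹⁴ W.
Result: 4.95 × 2.433 × 10¹⁴ = 1.204 × 10¹⁵ W.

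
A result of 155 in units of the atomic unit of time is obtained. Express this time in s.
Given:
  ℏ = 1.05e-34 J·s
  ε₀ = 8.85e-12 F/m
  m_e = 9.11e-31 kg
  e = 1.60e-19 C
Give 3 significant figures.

3.72e-15 s

One atomic unit of time: τ_au = (4πε₀)²ℏ³/(m_e e⁴) = 2.40e-17 s.
155 × 2.40e-17 s = 3.72e-15 s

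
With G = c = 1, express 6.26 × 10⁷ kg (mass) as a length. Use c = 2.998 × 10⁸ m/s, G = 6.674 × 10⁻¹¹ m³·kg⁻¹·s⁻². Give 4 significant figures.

In G = c = 1 units mass has dimensions of length; the conversion factor is G/c².
6.26 × 10⁷ kg × (G/c²) = 4.648 × 10⁻²⁰ m

4.648 × 10⁻²⁰ m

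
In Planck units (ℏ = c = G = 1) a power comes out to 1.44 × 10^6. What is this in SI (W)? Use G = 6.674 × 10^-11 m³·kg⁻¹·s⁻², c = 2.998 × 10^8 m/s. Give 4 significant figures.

One Planck power: P_P = c⁵/G = 3.629 × 10^52 W.
1.44 × 10^6 × 3.629 × 10^52 W = 5.226 × 10^58 W

5.226 × 10^58 W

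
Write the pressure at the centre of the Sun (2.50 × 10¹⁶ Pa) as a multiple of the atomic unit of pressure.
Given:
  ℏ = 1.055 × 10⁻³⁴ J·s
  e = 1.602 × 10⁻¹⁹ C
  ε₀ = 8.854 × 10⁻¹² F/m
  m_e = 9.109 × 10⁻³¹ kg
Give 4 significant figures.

atomic unit of pressure: P_au = E_h/a₀³ = m_e⁴e¹⁰/((4πε₀)⁵ℏ⁸) = 2.929 × 10¹³ Pa.
2.50 × 10¹⁶ / 2.929 × 10¹³ = 853.5

853.5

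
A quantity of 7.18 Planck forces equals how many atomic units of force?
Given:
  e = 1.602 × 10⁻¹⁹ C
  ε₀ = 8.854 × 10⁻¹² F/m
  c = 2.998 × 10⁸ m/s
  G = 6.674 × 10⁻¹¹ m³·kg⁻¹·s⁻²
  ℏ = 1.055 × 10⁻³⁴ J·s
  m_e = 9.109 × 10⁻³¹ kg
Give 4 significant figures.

Planck force: F_P = c⁴/G = 1.210 × 10⁴⁴ N
atomic unit of force: F_au = E_h/a₀ = m_e²e⁶/((4πε₀)³ℏ⁴) = 8.220 × 10⁻⁸ N
7.18 × 1.210 × 10⁴⁴ / 8.220 × 10⁻⁸ = 1.057 × 10⁵²

1.057 × 10⁵²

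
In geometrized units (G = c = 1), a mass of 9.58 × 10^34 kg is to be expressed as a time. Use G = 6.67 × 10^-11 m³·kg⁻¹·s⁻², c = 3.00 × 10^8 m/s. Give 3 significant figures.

Mass → time via G/c³.
9.58 × 10^34 kg × (G/c³) = 0.237 s

0.237 s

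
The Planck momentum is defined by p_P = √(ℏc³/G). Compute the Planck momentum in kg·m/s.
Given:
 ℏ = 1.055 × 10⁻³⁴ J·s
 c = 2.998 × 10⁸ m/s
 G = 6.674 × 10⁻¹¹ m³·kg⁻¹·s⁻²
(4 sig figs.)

p_P = √(ℏc³/G)
  = √(42.60)
  = 6.527 kg·m/s

6.527 kg·m/s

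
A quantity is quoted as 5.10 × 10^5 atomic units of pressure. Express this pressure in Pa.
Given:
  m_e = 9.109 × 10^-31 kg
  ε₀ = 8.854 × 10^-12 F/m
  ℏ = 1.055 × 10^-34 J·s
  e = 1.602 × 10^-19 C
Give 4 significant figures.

One atomic unit of pressure: P_au = E_h/a₀³ = m_e⁴e¹⁰/((4πε₀)⁵ℏ⁸) = 2.929 × 10^13 Pa.
5.10 × 10^5 × 2.929 × 10^13 Pa = 1.494 × 10^19 Pa

1.494 × 10^19 Pa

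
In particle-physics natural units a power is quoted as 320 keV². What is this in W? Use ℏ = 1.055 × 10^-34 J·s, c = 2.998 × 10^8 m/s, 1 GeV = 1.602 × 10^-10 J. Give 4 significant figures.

Power is [E]/[T] = [E]²/ℏ.
1 GeV² → 1/ℏ × (1 GeV in J)² = 2.433 × 10^14 W.
Convert the energy scale: 320 keV² = 3.20 × 10^-10 GeV².
Result: 3.20 × 10^-10 × 2.433 × 10^14 = 7.784 × 10^4 W.

7.784 × 10^4 W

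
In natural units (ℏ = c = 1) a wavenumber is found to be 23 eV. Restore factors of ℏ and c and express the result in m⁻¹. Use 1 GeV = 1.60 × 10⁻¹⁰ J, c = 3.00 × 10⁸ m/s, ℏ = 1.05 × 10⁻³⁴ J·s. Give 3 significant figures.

Inverse length is [E]/(ℏc).
1 GeV → 1/(ℏc) × (1 GeV in J) = 5.08 × 10¹⁵ m⁻¹.
Convert the energy scale: 23 eV = 2.30 × 10⁻⁸ GeV.
Result: 2.30 × 10⁻⁸ × 5.08 × 10¹⁵ = 1.17 × 10⁸ m⁻¹.

1.17 × 10⁸ m⁻¹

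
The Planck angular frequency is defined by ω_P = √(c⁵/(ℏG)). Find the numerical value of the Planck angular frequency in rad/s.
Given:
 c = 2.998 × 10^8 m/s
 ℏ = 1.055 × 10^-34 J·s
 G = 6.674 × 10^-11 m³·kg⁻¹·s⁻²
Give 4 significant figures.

ω_P = √(c⁵/(ℏG))
  = √(3.440 × 10^86)
  = 1.855 × 10^43 rad/s

1.855 × 10^43 rad/s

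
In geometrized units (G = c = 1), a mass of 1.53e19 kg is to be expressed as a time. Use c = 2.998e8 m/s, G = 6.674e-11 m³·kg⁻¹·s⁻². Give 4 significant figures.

3.790e-17 s

Mass → time via G/c³.
1.53e19 kg × (G/c³) = 3.790e-17 s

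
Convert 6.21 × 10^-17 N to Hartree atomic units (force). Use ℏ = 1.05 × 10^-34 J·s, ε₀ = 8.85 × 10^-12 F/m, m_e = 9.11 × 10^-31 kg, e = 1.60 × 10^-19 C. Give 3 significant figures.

7.46 × 10^-10

atomic unit of force: F_au = E_h/a₀ = m_e²e⁶/((4πε₀)³ℏ⁴) = 8.33 × 10^-8 N.
6.21 × 10^-17 / 8.33 × 10^-8 = 7.46 × 10^-10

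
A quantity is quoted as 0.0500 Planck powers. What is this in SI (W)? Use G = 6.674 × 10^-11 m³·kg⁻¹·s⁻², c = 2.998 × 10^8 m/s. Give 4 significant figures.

1.814 × 10^51 W

One Planck power: P_P = c⁵/G = 3.629 × 10^52 W.
0.0500 × 3.629 × 10^52 W = 1.814 × 10^51 W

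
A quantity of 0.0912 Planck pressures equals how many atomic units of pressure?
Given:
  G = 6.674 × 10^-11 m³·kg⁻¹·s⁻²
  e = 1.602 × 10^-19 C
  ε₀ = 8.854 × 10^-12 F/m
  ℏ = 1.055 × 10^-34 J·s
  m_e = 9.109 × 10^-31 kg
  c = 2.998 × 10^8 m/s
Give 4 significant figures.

Planck pressure: p_P = c⁷/(ℏG²) = 4.632 × 10^113 Pa
atomic unit of pressure: P_au = E_h/a₀³ = m_e⁴e¹⁰/((4πε₀)⁵ℏ⁸) = 2.929 × 10^13 Pa
0.0912 × 4.632 × 10^113 / 2.929 × 10^13 = 1.442 × 10^99

1.442 × 10^99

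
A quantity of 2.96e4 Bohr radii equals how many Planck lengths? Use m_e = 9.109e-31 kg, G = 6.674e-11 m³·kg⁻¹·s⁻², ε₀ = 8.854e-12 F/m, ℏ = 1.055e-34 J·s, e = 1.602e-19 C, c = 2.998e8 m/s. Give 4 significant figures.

9.700e28

Bohr radius: a₀ = 4πε₀ℏ²/(m_e e²) = 5.297e-11 m
Planck length: ℓ_P = √(ℏG/c³) = 1.616e-35 m
2.96e4 × 5.297e-11 / 1.616e-35 = 9.700e28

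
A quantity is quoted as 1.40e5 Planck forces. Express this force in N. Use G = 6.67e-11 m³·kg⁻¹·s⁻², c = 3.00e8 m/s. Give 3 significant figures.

One Planck force: F_P = c⁴/G = 1.21e44 N.
1.40e5 × 1.21e44 N = 1.70e49 N

1.70e49 N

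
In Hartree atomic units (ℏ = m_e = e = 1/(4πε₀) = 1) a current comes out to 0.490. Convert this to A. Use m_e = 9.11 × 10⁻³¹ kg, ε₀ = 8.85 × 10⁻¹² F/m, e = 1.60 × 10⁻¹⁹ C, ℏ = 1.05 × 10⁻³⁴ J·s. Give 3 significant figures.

One atomic unit of electric current: I_au = e E_h/ℏ = m_e e⁵/((4πε₀)²ℏ³) = 6.67 × 10⁻³ A.
0.490 × 6.67 × 10⁻³ A = 3.27 × 10⁻³ A

3.27 × 10⁻³ A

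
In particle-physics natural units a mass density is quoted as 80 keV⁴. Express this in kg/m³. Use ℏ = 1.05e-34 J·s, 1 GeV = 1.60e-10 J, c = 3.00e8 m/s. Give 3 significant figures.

0.0186 kg/m³

Mass density is [E]/(c²[L]³) = [E]⁴/(ℏ³c⁵).
1 GeV⁴ → 1/(ℏ³c⁵) × (1 GeV in J)⁴ = 2.33e20 kg/m³.
Convert the energy scale: 80 keV⁴ = 8.00e-23 GeV⁴.
Result: 8.00e-23 × 2.33e20 = 0.0186 kg/m³.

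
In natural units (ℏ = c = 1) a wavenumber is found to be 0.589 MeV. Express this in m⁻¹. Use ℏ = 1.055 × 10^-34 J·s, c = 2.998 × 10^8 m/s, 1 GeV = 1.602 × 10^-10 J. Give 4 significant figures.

Inverse length is [E]/(ℏc).
1 GeV → 1/(ℏc) × (1 GeV in J) = 5.065 × 10^15 m⁻¹.
Convert the energy scale: 0.589 MeV = 5.89 × 10^-4 GeV.
Result: 5.89 × 10^-4 × 5.065 × 10^15 = 2.983 × 10^12 m⁻¹.

2.983 × 10^12 m⁻¹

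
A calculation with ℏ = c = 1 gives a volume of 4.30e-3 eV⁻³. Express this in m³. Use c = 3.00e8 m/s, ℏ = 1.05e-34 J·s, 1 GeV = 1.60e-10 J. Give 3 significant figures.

Volume is [L]³ = [E]⁻³·(ℏc)³.
1 GeV⁻³ → (ℏc)³ × (1 GeV in J)⁻³ = 7.63e-48 m³.
Convert the energy scale: 4.30e-3 eV⁻³ = 4.30e24 GeV⁻³.
Result: 4.30e24 × 7.63e-48 = 3.28e-23 m³.

3.28e-23 m³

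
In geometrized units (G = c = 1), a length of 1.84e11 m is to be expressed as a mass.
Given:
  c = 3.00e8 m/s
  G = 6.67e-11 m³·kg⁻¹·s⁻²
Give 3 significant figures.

2.48e38 kg

Length → mass via c²/G.
1.84e11 m × (c²/G) = 2.48e38 kg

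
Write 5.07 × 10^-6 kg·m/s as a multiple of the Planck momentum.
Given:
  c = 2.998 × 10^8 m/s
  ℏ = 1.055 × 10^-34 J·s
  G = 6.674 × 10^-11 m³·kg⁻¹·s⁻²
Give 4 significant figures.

7.768 × 10^-7

Planck momentum: p_P = √(ℏc³/G) = 6.527 kg·m/s.
5.07 × 10^-6 / 6.527 = 7.768 × 10^-7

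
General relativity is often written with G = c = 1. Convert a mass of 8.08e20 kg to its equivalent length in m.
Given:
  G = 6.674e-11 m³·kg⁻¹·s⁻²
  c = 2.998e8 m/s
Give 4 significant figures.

6.000e-7 m

In G = c = 1 units mass has dimensions of length; the conversion factor is G/c².
8.08e20 kg × (G/c²) = 6.000e-7 m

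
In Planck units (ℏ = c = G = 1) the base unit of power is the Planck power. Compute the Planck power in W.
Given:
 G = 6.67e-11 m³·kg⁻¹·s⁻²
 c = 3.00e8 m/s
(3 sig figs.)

P_P = c⁵/G
  = 2.43e42 / 6.67e-11
  = 3.64e52 W

3.64e52 W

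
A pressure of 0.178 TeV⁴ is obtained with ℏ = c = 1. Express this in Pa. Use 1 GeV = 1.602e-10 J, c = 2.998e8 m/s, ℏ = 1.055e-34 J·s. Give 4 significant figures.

3.705e48 Pa

Pressure is [E]/[L]³ = [E]⁴/(ℏc)³.
1 GeV⁴ → 1/(ℏc)³ × (1 GeV in J)⁴ = 2.082e37 Pa.
Convert the energy scale: 0.178 TeV⁴ = 1.78e11 GeV⁴.
Result: 1.78e11 × 2.082e37 = 3.705e48 Pa.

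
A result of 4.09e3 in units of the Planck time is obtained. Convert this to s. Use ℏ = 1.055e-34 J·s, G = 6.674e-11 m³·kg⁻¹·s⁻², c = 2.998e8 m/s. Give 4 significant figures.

2.205e-40 s

One Planck time: t_P = √(ℏG/c⁵) = 5.392e-44 s.
4.09e3 × 5.392e-44 s = 2.205e-40 s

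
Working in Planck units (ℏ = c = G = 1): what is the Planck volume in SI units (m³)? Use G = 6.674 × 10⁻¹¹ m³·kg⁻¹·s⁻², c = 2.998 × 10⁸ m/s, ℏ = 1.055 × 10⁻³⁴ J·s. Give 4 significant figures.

4.224 × 10⁻¹⁰⁵ m³

Dimensional analysis gives V_P = (ℏG/c³)^(3/2).
  = √(1.784 × 10⁻²⁰⁹)
  = 4.224 × 10⁻¹⁰⁵ m³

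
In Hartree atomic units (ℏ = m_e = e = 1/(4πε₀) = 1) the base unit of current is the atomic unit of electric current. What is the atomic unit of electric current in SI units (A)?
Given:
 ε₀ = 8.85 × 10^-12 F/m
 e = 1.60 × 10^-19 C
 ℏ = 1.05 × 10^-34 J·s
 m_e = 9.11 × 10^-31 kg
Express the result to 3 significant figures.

I_au = e E_h/ℏ = m_e e⁵/((4πε₀)²ℏ³)
E_h = 4.38 × 10^-18 J
e·E_h/ℏ = 6.67 × 10^-3 A

6.67 × 10^-3 A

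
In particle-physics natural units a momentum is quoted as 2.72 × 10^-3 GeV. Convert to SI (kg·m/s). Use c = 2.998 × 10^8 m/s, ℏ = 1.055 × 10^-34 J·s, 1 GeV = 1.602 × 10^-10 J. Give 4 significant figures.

Momentum is [E]/c; divide by c.
1 GeV → 1/c × (1 GeV in J) = 5.344 × 10^-19 kg·m/s.
Result: 2.72 × 10^-3 × 5.344 × 10^-19 = 1.453 × 10^-21 kg·m/s.

1.453 × 10^-21 kg·m/s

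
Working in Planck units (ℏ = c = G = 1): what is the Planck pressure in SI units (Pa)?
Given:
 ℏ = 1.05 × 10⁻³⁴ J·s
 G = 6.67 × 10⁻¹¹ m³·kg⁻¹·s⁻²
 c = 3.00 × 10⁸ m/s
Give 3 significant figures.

From ℏ = c = G = 1 the pressure scale is p_P = c⁷/(ℏG²).
  = 2.19 × 10⁵⁹ / 4.67 × 10⁻⁵⁵
  = 4.68 × 10¹¹³ Pa

4.68 × 10¹¹³ Pa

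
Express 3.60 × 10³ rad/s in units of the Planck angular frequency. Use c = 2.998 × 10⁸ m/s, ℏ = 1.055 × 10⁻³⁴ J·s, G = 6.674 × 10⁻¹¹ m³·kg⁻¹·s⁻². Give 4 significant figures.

1.941 × 10⁻⁴⁰

Planck angular frequency: ω_P = √(c⁵/(ℏG)) = 1.855 × 10⁴³ rad/s.
3.60 × 10³ / 1.855 × 10⁴³ = 1.941 × 10⁻⁴⁰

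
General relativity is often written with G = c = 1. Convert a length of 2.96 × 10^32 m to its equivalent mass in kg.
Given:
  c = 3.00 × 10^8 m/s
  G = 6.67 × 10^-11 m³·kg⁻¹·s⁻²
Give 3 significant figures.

3.99 × 10^59 kg

Length → mass via c²/G.
2.96 × 10^32 m × (c²/G) = 3.99 × 10^59 kg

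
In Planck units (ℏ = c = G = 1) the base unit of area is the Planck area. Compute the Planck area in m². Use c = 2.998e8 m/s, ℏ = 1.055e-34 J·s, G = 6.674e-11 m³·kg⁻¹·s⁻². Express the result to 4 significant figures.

A_P = ℏG/c³
  = 7.041e-45 / 2.695e25
  = 2.613e-70 m²

2.613e-70 m²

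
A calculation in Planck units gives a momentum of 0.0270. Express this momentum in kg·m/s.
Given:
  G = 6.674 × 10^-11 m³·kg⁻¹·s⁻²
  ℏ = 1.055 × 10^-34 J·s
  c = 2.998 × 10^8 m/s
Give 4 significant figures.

One Planck momentum: p_P = √(ℏc³/G) = 6.527 kg·m/s.
0.0270 × 6.527 kg·m/s = 0.1762 kg·m/s

0.1762 kg·m/s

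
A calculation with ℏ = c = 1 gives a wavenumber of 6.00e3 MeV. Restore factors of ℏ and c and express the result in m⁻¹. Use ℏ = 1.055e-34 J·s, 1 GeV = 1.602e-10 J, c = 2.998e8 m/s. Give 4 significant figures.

Inverse length is [E]/(ℏc).
1 GeV → 1/(ℏc) × (1 GeV in J) = 5.065e15 m⁻¹.
Convert the energy scale: 6.00e3 MeV = 6 GeV.
Result: 6 × 5.065e15 = 3.039e16 m⁻¹.

3.039e16 m⁻¹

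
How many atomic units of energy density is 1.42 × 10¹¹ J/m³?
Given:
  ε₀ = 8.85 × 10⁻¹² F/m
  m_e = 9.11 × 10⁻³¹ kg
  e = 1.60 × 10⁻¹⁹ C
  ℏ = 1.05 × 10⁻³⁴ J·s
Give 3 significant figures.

4.71 × 10⁻³

atomic unit of energy density: u_au = E_h/a₀³ = m_e⁴e¹⁰/((4πε₀)⁵ℏ⁸) = 3.01 × 10¹³ J/m³.
1.42 × 10¹¹ / 3.01 × 10¹³ = 4.71 × 10⁻³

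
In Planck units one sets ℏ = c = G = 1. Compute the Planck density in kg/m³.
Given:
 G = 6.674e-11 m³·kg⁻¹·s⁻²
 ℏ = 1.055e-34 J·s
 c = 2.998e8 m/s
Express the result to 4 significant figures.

5.154e96 kg/m³

ρ_P = c⁵/(ℏG²)
  = 2.422e42 / 4.699e-55
  = 5.154e96 kg/m³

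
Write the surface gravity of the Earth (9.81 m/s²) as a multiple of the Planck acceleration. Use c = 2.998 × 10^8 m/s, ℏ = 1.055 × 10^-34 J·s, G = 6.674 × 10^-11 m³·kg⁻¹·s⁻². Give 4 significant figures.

Planck acceleration: a_P = √(c⁷/(ℏG)) = 5.560 × 10^51 m/s².
9.81 / 5.560 × 10^51 = 1.764 × 10^-51

1.764 × 10^-51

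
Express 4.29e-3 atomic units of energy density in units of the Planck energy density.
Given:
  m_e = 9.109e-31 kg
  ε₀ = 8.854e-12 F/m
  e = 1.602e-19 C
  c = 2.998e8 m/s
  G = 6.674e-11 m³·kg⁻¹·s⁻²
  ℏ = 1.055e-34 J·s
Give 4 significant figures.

2.713e-103

atomic unit of energy density: u_au = E_h/a₀³ = m_e⁴e¹⁰/((4πε₀)⁵ℏ⁸) = 2.929e13 J/m³
Planck energy density: u_P = c⁷/(ℏG²) = 4.632e113 J/m³
4.29e-3 × 2.929e13 / 4.632e113 = 2.713e-103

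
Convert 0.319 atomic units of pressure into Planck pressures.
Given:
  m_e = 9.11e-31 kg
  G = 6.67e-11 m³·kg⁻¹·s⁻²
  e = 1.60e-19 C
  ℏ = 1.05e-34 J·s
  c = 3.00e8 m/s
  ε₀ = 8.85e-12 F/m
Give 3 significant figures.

2.05e-101

atomic unit of pressure: P_au = E_h/a₀³ = m_e⁴e¹⁰/((4πε₀)⁵ℏ⁸) = 3.01e13 Pa
Planck pressure: p_P = c⁷/(ℏG²) = 4.68e113 Pa
0.319 × 3.01e13 / 4.68e113 = 2.05e-101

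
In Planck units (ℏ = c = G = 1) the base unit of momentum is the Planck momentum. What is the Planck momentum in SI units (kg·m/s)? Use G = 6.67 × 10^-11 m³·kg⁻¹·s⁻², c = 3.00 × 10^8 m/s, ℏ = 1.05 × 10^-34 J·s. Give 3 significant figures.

p_P = √(ℏc³/G)
  = √(42.5)
  = 6.52 kg·m/s

6.52 kg·m/s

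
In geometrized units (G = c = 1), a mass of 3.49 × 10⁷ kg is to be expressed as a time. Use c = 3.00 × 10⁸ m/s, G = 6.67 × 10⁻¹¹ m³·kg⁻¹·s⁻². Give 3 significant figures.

8.62 × 10⁻²⁹ s

Mass → time via G/c³.
3.49 × 10⁷ kg × (G/c³) = 8.62 × 10⁻²⁹ s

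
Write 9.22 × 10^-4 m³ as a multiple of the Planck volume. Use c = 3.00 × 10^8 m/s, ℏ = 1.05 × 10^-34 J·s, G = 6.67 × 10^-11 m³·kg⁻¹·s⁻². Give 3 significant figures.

Planck volume: V_P = (ℏG/c³)^(3/2) = 4.18 × 10^-105 m³.
9.22 × 10^-4 / 4.18 × 10^-105 = 2.21 × 10^101

2.21 × 10^101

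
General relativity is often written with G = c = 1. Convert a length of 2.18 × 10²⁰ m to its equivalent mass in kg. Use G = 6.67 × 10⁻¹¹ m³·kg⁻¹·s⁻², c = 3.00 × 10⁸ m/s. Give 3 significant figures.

Length → mass via c²/G.
2.18 × 10²⁰ m × (c²/G) = 2.94 × 10⁴⁷ kg

2.94 × 10⁴⁷ kg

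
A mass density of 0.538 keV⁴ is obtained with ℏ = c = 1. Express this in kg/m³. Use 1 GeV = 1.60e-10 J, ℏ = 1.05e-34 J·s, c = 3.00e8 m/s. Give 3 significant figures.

1.25e-4 kg/m³

Mass density is [E]/(c²[L]³) = [E]⁴/(ℏ³c⁵).
1 GeV⁴ → 1/(ℏ³c⁵) × (1 GeV in J)⁴ = 2.33e20 kg/m³.
Convert the energy scale: 0.538 keV⁴ = 5.38e-25 GeV⁴.
Result: 5.38e-25 × 2.33e20 = 1.25e-4 kg/m³.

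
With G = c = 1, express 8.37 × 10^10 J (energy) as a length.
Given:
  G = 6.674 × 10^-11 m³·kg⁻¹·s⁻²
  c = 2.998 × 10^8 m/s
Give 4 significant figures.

6.915 × 10^-34 m

Energy → length via G/c⁴.
8.37 × 10^10 J × (G/c⁴) = 6.915 × 10^-34 m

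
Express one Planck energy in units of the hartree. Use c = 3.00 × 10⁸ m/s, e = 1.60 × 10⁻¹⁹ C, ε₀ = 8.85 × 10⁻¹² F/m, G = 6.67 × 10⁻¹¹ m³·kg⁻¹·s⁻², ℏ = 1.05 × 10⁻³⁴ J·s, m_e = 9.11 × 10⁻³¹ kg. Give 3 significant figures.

4.47 × 10²⁶

Planck energy: E_P = √(ℏc⁵/G) = 1.96 × 10⁹ J
hartree: E_h = m_e e⁴/(4πε₀ℏ)² = 4.38 × 10⁻¹⁸ J
ratio = 1.96 × 10⁹ / 4.38 × 10⁻¹⁸ = 4.47 × 10²⁶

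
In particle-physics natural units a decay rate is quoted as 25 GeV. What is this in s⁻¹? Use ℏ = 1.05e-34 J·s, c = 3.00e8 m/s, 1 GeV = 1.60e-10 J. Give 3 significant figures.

A rate is [E]/ℏ; divide by ℏ.
1 GeV → 1/ℏ × (1 GeV in J) = 1.52e24 s⁻¹.
Result: 25 × 1.52e24 = 3.81e25 s⁻¹.

3.81e25 s⁻¹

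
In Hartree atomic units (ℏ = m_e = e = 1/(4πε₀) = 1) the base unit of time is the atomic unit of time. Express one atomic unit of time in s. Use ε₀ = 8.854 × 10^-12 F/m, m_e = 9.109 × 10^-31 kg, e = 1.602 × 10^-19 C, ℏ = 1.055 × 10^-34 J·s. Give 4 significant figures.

2.423 × 10^-17 s

τ_au = (4πε₀)²ℏ³/(m_e e⁴)
E_h = 4.354 × 10^-18 J
ℏ/E_h = 2.423 × 10^-17 s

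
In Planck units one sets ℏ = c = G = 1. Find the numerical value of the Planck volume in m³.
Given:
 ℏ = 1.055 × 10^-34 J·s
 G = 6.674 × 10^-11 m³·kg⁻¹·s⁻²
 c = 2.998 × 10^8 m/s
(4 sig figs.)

4.224 × 10^-105 m³

V_P = (ℏG/c³)^(3/2)
  = √(1.784 × 10^-209)
  = 4.224 × 10^-105 m³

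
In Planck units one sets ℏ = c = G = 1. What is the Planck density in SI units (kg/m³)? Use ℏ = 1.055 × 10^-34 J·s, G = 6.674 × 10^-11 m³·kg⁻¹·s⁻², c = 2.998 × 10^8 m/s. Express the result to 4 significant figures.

5.154 × 10^96 kg/m³

ρ_P = c⁵/(ℏG²)
  = 2.422 × 10^42 / 4.699 × 10^-55
  = 5.154 × 10^96 kg/m³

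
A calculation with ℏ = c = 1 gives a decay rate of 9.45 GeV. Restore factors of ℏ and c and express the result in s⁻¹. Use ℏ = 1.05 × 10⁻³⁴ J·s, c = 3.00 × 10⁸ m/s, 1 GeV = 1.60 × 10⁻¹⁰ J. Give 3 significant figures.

A rate is [E]/ℏ; divide by ℏ.
1 GeV → 1/ℏ × (1 GeV in J) = 1.52 × 10²⁴ s⁻¹.
Result: 9.45 × 1.52 × 10²⁴ = 1.44 × 10²⁵ s⁻¹.

1.44 × 10²⁵ s⁻¹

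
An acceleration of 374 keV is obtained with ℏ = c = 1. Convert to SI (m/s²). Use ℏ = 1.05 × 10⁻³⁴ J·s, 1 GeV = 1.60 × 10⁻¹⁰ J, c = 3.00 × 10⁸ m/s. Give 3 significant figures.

1.71 × 10²⁹ m/s²

Acceleration is [L]/[T]² = c·[E]/ℏ.
1 GeV → c/ℏ × (1 GeV in J) = 4.57 × 10³² m/s².
Convert the energy scale: 374 keV = 3.74 × 10⁻⁴ GeV.
Result: 3.74 × 10⁻⁴ × 4.57 × 10³² = 1.71 × 10²⁹ m/s².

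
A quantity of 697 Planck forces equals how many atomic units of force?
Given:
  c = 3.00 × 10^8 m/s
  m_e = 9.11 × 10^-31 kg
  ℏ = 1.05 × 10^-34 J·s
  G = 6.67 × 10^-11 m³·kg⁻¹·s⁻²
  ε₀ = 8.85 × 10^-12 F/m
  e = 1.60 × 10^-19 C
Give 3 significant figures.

Planck force: F_P = c⁴/G = 1.21 × 10^44 N
atomic unit of force: F_au = E_h/a₀ = m_e²e⁶/((4πε₀)³ℏ⁴) = 8.33 × 10^-8 N
697 × 1.21 × 10^44 / 8.33 × 10^-8 = 1.02 × 10^54

1.02 × 10^54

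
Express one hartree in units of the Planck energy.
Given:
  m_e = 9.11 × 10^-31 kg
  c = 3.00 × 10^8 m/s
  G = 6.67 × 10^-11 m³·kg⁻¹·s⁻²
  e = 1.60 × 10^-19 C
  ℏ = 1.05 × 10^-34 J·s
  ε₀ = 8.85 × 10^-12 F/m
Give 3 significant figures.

2.24 × 10^-27

hartree: E_h = m_e e⁴/(4πε₀ℏ)² = 4.38 × 10^-18 J
Planck energy: E_P = √(ℏc⁵/G) = 1.96 × 10^9 J
ratio = 4.38 × 10^-18 / 1.96 × 10^9 = 2.24 × 10^-27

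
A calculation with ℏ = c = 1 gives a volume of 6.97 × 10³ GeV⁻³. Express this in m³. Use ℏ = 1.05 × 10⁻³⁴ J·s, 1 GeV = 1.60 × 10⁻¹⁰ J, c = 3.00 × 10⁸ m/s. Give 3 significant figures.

Volume is [L]³ = [E]⁻³·(ℏc)³.
1 GeV⁻³ → (ℏc)³ × (1 GeV in J)⁻³ = 7.63 × 10⁻⁴⁸ m³.
Result: 6.97 × 10³ × 7.63 × 10⁻⁴⁸ = 5.32 × 10⁻⁴⁴ m³.

5.32 × 10⁻⁴⁴ m³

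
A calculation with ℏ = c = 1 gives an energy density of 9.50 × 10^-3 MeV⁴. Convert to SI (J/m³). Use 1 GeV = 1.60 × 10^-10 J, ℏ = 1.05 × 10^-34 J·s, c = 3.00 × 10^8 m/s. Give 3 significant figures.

1.99 × 10^23 J/m³

[E]/[L]³ = [E]⁴/(ℏc)³; restore (ℏc)⁻³.
1 GeV⁴ → 1/(ℏc)³ × (1 GeV in J)⁴ = 2.10 × 10^37 J/m³.
Convert the energy scale: 9.50 × 10^-3 MeV⁴ = 9.50 × 10^-15 GeV⁴.
Result: 9.50 × 10^-15 × 2.10 × 10^37 = 1.99 × 10^23 J/m³.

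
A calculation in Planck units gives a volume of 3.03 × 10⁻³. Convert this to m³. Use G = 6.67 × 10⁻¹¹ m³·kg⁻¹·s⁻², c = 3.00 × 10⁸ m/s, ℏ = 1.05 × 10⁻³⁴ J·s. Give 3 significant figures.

1.27 × 10⁻¹⁰⁷ m³

One Planck volume: V_P = (ℏG/c³)^(3/2) = 4.18 × 10⁻¹⁰⁵ m³.
3.03 × 10⁻³ × 4.18 × 10⁻¹⁰⁵ m³ = 1.27 × 10⁻¹⁰⁷ m³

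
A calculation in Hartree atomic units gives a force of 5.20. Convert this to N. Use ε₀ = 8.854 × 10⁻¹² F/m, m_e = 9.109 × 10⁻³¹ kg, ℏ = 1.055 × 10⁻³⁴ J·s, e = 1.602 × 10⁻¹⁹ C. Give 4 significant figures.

4.274 × 10⁻⁷ N

One atomic unit of force: F_au = E_h/a₀ = m_e²e⁶/((4πε₀)³ℏ⁴) = 8.220 × 10⁻⁸ N.
5.20 × 8.220 × 10⁻⁸ N = 4.274 × 10⁻⁷ N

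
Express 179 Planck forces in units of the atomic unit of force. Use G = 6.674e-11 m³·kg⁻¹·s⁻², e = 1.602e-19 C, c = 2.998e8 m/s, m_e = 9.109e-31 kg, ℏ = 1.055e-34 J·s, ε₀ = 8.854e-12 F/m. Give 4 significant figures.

2.636e53

Planck force: F_P = c⁴/G = 1.210e44 N
atomic unit of force: F_au = E_h/a₀ = m_e²e⁶/((4πε₀)³ℏ⁴) = 8.220e-8 N
179 × 1.210e44 / 8.220e-8 = 2.636e53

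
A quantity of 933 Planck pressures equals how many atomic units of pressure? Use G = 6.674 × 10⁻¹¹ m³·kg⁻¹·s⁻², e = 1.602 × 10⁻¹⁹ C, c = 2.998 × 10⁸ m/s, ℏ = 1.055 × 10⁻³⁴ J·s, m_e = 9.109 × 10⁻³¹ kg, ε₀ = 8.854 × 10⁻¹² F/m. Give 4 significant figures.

1.475 × 10¹⁰³

Planck pressure: p_P = c⁷/(ℏG²) = 4.632 × 10¹¹³ Pa
atomic unit of pressure: P_au = E_h/a₀³ = m_e⁴e¹⁰/((4πε₀)⁵ℏ⁸) = 2.929 × 10¹³ Pa
933 × 4.632 × 10¹¹³ / 2.929 × 10¹³ = 1.475 × 10¹⁰³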